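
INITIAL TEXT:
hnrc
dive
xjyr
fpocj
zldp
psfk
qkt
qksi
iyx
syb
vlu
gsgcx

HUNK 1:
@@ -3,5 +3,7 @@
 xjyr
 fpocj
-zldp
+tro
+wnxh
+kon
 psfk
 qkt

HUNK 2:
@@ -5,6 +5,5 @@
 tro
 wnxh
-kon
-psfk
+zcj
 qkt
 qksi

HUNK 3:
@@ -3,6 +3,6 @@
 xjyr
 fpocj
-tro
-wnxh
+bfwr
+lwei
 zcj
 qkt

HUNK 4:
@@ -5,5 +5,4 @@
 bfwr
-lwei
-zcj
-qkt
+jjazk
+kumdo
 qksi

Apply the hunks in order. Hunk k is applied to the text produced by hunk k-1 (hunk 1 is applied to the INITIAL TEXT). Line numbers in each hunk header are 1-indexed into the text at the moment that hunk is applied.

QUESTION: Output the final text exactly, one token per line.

Hunk 1: at line 3 remove [zldp] add [tro,wnxh,kon] -> 14 lines: hnrc dive xjyr fpocj tro wnxh kon psfk qkt qksi iyx syb vlu gsgcx
Hunk 2: at line 5 remove [kon,psfk] add [zcj] -> 13 lines: hnrc dive xjyr fpocj tro wnxh zcj qkt qksi iyx syb vlu gsgcx
Hunk 3: at line 3 remove [tro,wnxh] add [bfwr,lwei] -> 13 lines: hnrc dive xjyr fpocj bfwr lwei zcj qkt qksi iyx syb vlu gsgcx
Hunk 4: at line 5 remove [lwei,zcj,qkt] add [jjazk,kumdo] -> 12 lines: hnrc dive xjyr fpocj bfwr jjazk kumdo qksi iyx syb vlu gsgcx

Answer: hnrc
dive
xjyr
fpocj
bfwr
jjazk
kumdo
qksi
iyx
syb
vlu
gsgcx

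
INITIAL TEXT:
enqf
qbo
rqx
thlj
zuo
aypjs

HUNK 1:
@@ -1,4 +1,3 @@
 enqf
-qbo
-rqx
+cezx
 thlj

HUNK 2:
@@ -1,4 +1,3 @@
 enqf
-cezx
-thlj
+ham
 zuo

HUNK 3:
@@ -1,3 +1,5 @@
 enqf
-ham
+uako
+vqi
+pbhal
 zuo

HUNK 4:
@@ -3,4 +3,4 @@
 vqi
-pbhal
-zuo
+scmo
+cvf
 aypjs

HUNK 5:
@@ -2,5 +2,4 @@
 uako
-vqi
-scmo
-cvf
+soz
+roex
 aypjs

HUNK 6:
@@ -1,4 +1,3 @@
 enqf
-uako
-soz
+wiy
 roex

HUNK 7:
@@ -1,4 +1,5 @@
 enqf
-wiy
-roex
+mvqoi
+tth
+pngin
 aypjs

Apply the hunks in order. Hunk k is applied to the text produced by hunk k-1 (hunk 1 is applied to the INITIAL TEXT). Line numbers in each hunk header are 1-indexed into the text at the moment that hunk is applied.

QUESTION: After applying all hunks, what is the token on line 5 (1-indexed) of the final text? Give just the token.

Hunk 1: at line 1 remove [qbo,rqx] add [cezx] -> 5 lines: enqf cezx thlj zuo aypjs
Hunk 2: at line 1 remove [cezx,thlj] add [ham] -> 4 lines: enqf ham zuo aypjs
Hunk 3: at line 1 remove [ham] add [uako,vqi,pbhal] -> 6 lines: enqf uako vqi pbhal zuo aypjs
Hunk 4: at line 3 remove [pbhal,zuo] add [scmo,cvf] -> 6 lines: enqf uako vqi scmo cvf aypjs
Hunk 5: at line 2 remove [vqi,scmo,cvf] add [soz,roex] -> 5 lines: enqf uako soz roex aypjs
Hunk 6: at line 1 remove [uako,soz] add [wiy] -> 4 lines: enqf wiy roex aypjs
Hunk 7: at line 1 remove [wiy,roex] add [mvqoi,tth,pngin] -> 5 lines: enqf mvqoi tth pngin aypjs
Final line 5: aypjs

Answer: aypjs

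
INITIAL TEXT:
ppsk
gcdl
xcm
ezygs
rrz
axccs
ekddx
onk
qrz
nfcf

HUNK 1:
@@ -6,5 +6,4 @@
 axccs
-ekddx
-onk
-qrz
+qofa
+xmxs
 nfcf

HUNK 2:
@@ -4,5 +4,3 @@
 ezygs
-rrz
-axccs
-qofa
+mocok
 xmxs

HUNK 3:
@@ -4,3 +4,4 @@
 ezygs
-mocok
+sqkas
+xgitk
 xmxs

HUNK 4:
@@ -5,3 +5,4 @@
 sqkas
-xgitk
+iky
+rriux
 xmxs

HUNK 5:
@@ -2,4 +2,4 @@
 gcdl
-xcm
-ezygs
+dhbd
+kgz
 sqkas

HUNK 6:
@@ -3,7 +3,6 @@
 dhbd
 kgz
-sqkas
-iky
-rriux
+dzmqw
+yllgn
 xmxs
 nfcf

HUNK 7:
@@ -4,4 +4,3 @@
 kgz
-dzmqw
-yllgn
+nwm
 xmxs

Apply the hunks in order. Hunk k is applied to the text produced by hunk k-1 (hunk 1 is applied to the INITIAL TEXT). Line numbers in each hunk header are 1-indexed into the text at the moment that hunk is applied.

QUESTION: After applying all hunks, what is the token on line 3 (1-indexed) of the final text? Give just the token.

Answer: dhbd

Derivation:
Hunk 1: at line 6 remove [ekddx,onk,qrz] add [qofa,xmxs] -> 9 lines: ppsk gcdl xcm ezygs rrz axccs qofa xmxs nfcf
Hunk 2: at line 4 remove [rrz,axccs,qofa] add [mocok] -> 7 lines: ppsk gcdl xcm ezygs mocok xmxs nfcf
Hunk 3: at line 4 remove [mocok] add [sqkas,xgitk] -> 8 lines: ppsk gcdl xcm ezygs sqkas xgitk xmxs nfcf
Hunk 4: at line 5 remove [xgitk] add [iky,rriux] -> 9 lines: ppsk gcdl xcm ezygs sqkas iky rriux xmxs nfcf
Hunk 5: at line 2 remove [xcm,ezygs] add [dhbd,kgz] -> 9 lines: ppsk gcdl dhbd kgz sqkas iky rriux xmxs nfcf
Hunk 6: at line 3 remove [sqkas,iky,rriux] add [dzmqw,yllgn] -> 8 lines: ppsk gcdl dhbd kgz dzmqw yllgn xmxs nfcf
Hunk 7: at line 4 remove [dzmqw,yllgn] add [nwm] -> 7 lines: ppsk gcdl dhbd kgz nwm xmxs nfcf
Final line 3: dhbd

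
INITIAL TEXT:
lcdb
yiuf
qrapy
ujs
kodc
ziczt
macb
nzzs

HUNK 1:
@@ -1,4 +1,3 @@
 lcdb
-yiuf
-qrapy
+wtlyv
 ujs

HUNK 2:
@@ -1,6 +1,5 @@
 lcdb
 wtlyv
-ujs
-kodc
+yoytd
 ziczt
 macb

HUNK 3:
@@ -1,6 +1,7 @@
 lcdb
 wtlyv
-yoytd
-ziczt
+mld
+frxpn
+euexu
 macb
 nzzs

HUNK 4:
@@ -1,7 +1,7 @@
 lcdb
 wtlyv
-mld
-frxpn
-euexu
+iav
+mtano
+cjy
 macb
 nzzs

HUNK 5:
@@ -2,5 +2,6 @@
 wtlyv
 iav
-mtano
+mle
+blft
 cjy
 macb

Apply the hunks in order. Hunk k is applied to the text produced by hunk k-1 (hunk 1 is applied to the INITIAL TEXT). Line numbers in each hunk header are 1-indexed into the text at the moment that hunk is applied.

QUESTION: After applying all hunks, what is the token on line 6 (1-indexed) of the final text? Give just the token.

Hunk 1: at line 1 remove [yiuf,qrapy] add [wtlyv] -> 7 lines: lcdb wtlyv ujs kodc ziczt macb nzzs
Hunk 2: at line 1 remove [ujs,kodc] add [yoytd] -> 6 lines: lcdb wtlyv yoytd ziczt macb nzzs
Hunk 3: at line 1 remove [yoytd,ziczt] add [mld,frxpn,euexu] -> 7 lines: lcdb wtlyv mld frxpn euexu macb nzzs
Hunk 4: at line 1 remove [mld,frxpn,euexu] add [iav,mtano,cjy] -> 7 lines: lcdb wtlyv iav mtano cjy macb nzzs
Hunk 5: at line 2 remove [mtano] add [mle,blft] -> 8 lines: lcdb wtlyv iav mle blft cjy macb nzzs
Final line 6: cjy

Answer: cjy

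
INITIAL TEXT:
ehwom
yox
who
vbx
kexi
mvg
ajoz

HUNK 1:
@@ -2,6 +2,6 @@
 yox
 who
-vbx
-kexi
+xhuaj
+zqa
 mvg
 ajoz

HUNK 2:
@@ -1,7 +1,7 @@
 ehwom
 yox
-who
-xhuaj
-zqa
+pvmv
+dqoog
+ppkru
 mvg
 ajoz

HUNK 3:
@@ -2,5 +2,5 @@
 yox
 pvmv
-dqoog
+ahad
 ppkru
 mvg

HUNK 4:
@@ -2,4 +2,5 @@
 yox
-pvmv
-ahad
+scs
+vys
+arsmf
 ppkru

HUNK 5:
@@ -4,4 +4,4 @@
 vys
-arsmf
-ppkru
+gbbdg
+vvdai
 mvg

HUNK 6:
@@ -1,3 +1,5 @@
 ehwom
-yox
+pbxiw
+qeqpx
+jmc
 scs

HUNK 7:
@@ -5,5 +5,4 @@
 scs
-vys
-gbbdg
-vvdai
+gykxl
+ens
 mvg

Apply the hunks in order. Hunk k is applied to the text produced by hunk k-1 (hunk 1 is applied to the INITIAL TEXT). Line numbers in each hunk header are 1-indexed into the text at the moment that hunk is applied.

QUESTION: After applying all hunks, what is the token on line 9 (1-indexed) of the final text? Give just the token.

Answer: ajoz

Derivation:
Hunk 1: at line 2 remove [vbx,kexi] add [xhuaj,zqa] -> 7 lines: ehwom yox who xhuaj zqa mvg ajoz
Hunk 2: at line 1 remove [who,xhuaj,zqa] add [pvmv,dqoog,ppkru] -> 7 lines: ehwom yox pvmv dqoog ppkru mvg ajoz
Hunk 3: at line 2 remove [dqoog] add [ahad] -> 7 lines: ehwom yox pvmv ahad ppkru mvg ajoz
Hunk 4: at line 2 remove [pvmv,ahad] add [scs,vys,arsmf] -> 8 lines: ehwom yox scs vys arsmf ppkru mvg ajoz
Hunk 5: at line 4 remove [arsmf,ppkru] add [gbbdg,vvdai] -> 8 lines: ehwom yox scs vys gbbdg vvdai mvg ajoz
Hunk 6: at line 1 remove [yox] add [pbxiw,qeqpx,jmc] -> 10 lines: ehwom pbxiw qeqpx jmc scs vys gbbdg vvdai mvg ajoz
Hunk 7: at line 5 remove [vys,gbbdg,vvdai] add [gykxl,ens] -> 9 lines: ehwom pbxiw qeqpx jmc scs gykxl ens mvg ajoz
Final line 9: ajoz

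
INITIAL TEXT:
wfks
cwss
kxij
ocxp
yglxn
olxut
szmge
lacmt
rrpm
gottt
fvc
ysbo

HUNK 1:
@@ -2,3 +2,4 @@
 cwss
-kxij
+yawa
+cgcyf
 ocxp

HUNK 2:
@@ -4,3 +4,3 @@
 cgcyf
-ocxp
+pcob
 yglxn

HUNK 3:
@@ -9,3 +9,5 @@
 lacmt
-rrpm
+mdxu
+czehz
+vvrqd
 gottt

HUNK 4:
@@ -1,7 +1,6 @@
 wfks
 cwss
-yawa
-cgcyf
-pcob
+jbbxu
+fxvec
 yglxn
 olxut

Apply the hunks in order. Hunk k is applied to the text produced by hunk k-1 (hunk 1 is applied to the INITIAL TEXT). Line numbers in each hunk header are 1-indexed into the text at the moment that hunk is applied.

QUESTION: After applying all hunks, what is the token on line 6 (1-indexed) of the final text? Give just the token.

Hunk 1: at line 2 remove [kxij] add [yawa,cgcyf] -> 13 lines: wfks cwss yawa cgcyf ocxp yglxn olxut szmge lacmt rrpm gottt fvc ysbo
Hunk 2: at line 4 remove [ocxp] add [pcob] -> 13 lines: wfks cwss yawa cgcyf pcob yglxn olxut szmge lacmt rrpm gottt fvc ysbo
Hunk 3: at line 9 remove [rrpm] add [mdxu,czehz,vvrqd] -> 15 lines: wfks cwss yawa cgcyf pcob yglxn olxut szmge lacmt mdxu czehz vvrqd gottt fvc ysbo
Hunk 4: at line 1 remove [yawa,cgcyf,pcob] add [jbbxu,fxvec] -> 14 lines: wfks cwss jbbxu fxvec yglxn olxut szmge lacmt mdxu czehz vvrqd gottt fvc ysbo
Final line 6: olxut

Answer: olxut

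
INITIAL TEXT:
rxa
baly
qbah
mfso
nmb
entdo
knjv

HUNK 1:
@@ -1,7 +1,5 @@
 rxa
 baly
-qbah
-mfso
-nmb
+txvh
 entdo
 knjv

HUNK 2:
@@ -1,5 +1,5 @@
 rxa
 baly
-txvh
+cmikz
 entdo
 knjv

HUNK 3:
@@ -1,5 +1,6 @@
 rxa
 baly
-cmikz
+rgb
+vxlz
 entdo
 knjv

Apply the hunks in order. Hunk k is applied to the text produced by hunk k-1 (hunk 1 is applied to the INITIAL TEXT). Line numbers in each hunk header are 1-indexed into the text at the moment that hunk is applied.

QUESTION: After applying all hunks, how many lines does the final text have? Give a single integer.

Answer: 6

Derivation:
Hunk 1: at line 1 remove [qbah,mfso,nmb] add [txvh] -> 5 lines: rxa baly txvh entdo knjv
Hunk 2: at line 1 remove [txvh] add [cmikz] -> 5 lines: rxa baly cmikz entdo knjv
Hunk 3: at line 1 remove [cmikz] add [rgb,vxlz] -> 6 lines: rxa baly rgb vxlz entdo knjv
Final line count: 6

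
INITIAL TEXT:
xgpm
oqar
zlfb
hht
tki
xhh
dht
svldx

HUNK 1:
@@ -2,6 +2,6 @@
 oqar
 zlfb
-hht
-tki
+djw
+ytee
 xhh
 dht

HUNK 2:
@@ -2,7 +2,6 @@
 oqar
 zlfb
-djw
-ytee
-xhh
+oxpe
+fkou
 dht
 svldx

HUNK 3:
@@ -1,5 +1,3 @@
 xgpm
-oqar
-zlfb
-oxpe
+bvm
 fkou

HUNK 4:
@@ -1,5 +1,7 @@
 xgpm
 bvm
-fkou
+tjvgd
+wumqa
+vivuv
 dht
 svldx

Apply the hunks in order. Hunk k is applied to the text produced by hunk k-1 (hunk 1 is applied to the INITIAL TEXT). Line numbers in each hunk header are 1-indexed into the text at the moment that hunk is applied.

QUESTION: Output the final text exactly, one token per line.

Answer: xgpm
bvm
tjvgd
wumqa
vivuv
dht
svldx

Derivation:
Hunk 1: at line 2 remove [hht,tki] add [djw,ytee] -> 8 lines: xgpm oqar zlfb djw ytee xhh dht svldx
Hunk 2: at line 2 remove [djw,ytee,xhh] add [oxpe,fkou] -> 7 lines: xgpm oqar zlfb oxpe fkou dht svldx
Hunk 3: at line 1 remove [oqar,zlfb,oxpe] add [bvm] -> 5 lines: xgpm bvm fkou dht svldx
Hunk 4: at line 1 remove [fkou] add [tjvgd,wumqa,vivuv] -> 7 lines: xgpm bvm tjvgd wumqa vivuv dht svldx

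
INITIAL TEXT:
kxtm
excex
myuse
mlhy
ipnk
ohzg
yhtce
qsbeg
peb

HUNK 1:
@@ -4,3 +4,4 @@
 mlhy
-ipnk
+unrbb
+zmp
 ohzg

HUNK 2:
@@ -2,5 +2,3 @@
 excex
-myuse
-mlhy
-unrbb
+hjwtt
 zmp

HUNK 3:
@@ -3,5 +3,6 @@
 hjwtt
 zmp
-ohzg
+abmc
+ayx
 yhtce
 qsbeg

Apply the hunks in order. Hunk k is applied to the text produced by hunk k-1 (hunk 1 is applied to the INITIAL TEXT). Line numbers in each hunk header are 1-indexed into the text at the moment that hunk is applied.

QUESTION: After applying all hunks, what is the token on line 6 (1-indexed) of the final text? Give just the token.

Hunk 1: at line 4 remove [ipnk] add [unrbb,zmp] -> 10 lines: kxtm excex myuse mlhy unrbb zmp ohzg yhtce qsbeg peb
Hunk 2: at line 2 remove [myuse,mlhy,unrbb] add [hjwtt] -> 8 lines: kxtm excex hjwtt zmp ohzg yhtce qsbeg peb
Hunk 3: at line 3 remove [ohzg] add [abmc,ayx] -> 9 lines: kxtm excex hjwtt zmp abmc ayx yhtce qsbeg peb
Final line 6: ayx

Answer: ayx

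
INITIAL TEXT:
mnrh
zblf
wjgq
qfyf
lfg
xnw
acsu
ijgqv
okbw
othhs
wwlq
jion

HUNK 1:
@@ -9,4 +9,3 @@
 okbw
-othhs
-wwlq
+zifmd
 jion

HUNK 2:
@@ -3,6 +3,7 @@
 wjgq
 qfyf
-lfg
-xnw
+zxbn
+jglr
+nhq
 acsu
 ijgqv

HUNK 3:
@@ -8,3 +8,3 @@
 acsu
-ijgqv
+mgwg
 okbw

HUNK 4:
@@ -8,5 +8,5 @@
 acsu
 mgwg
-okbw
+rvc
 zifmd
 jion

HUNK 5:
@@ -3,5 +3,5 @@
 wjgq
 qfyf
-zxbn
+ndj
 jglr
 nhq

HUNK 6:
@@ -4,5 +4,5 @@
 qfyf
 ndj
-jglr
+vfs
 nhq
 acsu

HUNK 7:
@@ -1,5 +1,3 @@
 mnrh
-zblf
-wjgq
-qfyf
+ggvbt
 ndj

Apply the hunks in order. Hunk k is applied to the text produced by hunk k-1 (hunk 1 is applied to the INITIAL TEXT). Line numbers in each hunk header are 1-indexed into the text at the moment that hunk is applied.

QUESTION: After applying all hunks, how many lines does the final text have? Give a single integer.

Answer: 10

Derivation:
Hunk 1: at line 9 remove [othhs,wwlq] add [zifmd] -> 11 lines: mnrh zblf wjgq qfyf lfg xnw acsu ijgqv okbw zifmd jion
Hunk 2: at line 3 remove [lfg,xnw] add [zxbn,jglr,nhq] -> 12 lines: mnrh zblf wjgq qfyf zxbn jglr nhq acsu ijgqv okbw zifmd jion
Hunk 3: at line 8 remove [ijgqv] add [mgwg] -> 12 lines: mnrh zblf wjgq qfyf zxbn jglr nhq acsu mgwg okbw zifmd jion
Hunk 4: at line 8 remove [okbw] add [rvc] -> 12 lines: mnrh zblf wjgq qfyf zxbn jglr nhq acsu mgwg rvc zifmd jion
Hunk 5: at line 3 remove [zxbn] add [ndj] -> 12 lines: mnrh zblf wjgq qfyf ndj jglr nhq acsu mgwg rvc zifmd jion
Hunk 6: at line 4 remove [jglr] add [vfs] -> 12 lines: mnrh zblf wjgq qfyf ndj vfs nhq acsu mgwg rvc zifmd jion
Hunk 7: at line 1 remove [zblf,wjgq,qfyf] add [ggvbt] -> 10 lines: mnrh ggvbt ndj vfs nhq acsu mgwg rvc zifmd jion
Final line count: 10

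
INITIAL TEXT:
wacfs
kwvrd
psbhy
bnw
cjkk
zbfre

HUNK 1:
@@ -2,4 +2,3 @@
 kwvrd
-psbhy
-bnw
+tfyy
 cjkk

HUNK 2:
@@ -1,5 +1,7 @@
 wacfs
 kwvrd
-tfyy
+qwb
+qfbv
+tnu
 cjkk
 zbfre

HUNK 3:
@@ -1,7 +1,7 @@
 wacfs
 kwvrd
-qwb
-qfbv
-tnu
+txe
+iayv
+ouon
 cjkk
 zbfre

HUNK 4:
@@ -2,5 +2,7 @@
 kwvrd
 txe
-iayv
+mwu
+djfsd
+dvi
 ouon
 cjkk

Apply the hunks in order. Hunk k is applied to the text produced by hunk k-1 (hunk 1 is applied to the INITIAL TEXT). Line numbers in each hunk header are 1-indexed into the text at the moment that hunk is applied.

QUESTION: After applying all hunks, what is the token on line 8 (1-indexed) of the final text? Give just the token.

Answer: cjkk

Derivation:
Hunk 1: at line 2 remove [psbhy,bnw] add [tfyy] -> 5 lines: wacfs kwvrd tfyy cjkk zbfre
Hunk 2: at line 1 remove [tfyy] add [qwb,qfbv,tnu] -> 7 lines: wacfs kwvrd qwb qfbv tnu cjkk zbfre
Hunk 3: at line 1 remove [qwb,qfbv,tnu] add [txe,iayv,ouon] -> 7 lines: wacfs kwvrd txe iayv ouon cjkk zbfre
Hunk 4: at line 2 remove [iayv] add [mwu,djfsd,dvi] -> 9 lines: wacfs kwvrd txe mwu djfsd dvi ouon cjkk zbfre
Final line 8: cjkk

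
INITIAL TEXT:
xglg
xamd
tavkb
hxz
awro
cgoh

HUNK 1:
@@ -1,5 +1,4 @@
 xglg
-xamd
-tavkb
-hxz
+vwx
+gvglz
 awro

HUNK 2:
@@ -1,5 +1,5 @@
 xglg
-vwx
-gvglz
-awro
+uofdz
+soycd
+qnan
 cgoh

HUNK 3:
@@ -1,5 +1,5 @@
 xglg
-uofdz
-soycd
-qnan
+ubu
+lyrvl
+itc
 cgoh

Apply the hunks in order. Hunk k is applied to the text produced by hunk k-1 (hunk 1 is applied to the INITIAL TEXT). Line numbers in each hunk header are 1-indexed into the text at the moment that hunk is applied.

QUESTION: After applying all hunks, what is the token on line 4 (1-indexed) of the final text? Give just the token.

Answer: itc

Derivation:
Hunk 1: at line 1 remove [xamd,tavkb,hxz] add [vwx,gvglz] -> 5 lines: xglg vwx gvglz awro cgoh
Hunk 2: at line 1 remove [vwx,gvglz,awro] add [uofdz,soycd,qnan] -> 5 lines: xglg uofdz soycd qnan cgoh
Hunk 3: at line 1 remove [uofdz,soycd,qnan] add [ubu,lyrvl,itc] -> 5 lines: xglg ubu lyrvl itc cgoh
Final line 4: itc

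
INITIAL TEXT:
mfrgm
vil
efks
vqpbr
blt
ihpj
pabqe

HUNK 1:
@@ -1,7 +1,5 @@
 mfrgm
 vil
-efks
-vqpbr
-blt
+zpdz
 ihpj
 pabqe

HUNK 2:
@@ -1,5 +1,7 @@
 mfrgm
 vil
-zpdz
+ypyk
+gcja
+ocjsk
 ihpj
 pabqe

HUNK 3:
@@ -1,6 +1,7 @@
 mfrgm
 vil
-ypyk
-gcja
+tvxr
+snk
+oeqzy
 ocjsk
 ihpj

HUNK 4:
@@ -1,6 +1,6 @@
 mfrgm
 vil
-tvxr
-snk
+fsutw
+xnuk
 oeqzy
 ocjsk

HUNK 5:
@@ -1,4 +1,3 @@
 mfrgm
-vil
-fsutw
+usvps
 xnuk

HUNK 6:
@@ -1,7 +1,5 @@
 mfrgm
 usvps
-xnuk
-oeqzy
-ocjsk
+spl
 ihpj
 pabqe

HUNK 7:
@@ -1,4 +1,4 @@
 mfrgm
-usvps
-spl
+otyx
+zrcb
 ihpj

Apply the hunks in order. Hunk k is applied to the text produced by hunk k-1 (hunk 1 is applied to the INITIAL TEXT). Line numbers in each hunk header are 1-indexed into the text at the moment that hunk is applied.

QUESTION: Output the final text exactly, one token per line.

Answer: mfrgm
otyx
zrcb
ihpj
pabqe

Derivation:
Hunk 1: at line 1 remove [efks,vqpbr,blt] add [zpdz] -> 5 lines: mfrgm vil zpdz ihpj pabqe
Hunk 2: at line 1 remove [zpdz] add [ypyk,gcja,ocjsk] -> 7 lines: mfrgm vil ypyk gcja ocjsk ihpj pabqe
Hunk 3: at line 1 remove [ypyk,gcja] add [tvxr,snk,oeqzy] -> 8 lines: mfrgm vil tvxr snk oeqzy ocjsk ihpj pabqe
Hunk 4: at line 1 remove [tvxr,snk] add [fsutw,xnuk] -> 8 lines: mfrgm vil fsutw xnuk oeqzy ocjsk ihpj pabqe
Hunk 5: at line 1 remove [vil,fsutw] add [usvps] -> 7 lines: mfrgm usvps xnuk oeqzy ocjsk ihpj pabqe
Hunk 6: at line 1 remove [xnuk,oeqzy,ocjsk] add [spl] -> 5 lines: mfrgm usvps spl ihpj pabqe
Hunk 7: at line 1 remove [usvps,spl] add [otyx,zrcb] -> 5 lines: mfrgm otyx zrcb ihpj pabqe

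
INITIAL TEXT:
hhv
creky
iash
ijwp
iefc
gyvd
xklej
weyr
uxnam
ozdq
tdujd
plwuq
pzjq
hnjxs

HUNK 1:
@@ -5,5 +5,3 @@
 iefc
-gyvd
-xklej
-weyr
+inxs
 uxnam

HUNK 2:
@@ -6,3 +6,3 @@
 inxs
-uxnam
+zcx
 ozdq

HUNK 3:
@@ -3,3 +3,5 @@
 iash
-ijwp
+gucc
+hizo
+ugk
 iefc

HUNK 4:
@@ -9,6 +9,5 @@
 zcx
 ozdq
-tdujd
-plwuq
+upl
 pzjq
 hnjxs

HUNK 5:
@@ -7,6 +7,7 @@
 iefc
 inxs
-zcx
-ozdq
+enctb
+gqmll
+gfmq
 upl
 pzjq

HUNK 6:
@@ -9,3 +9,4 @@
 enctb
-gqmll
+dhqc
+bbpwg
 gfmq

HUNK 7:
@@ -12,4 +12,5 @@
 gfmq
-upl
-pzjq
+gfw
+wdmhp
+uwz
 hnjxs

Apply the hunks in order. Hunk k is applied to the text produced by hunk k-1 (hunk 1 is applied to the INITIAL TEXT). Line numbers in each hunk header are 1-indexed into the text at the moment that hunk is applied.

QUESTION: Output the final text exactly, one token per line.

Hunk 1: at line 5 remove [gyvd,xklej,weyr] add [inxs] -> 12 lines: hhv creky iash ijwp iefc inxs uxnam ozdq tdujd plwuq pzjq hnjxs
Hunk 2: at line 6 remove [uxnam] add [zcx] -> 12 lines: hhv creky iash ijwp iefc inxs zcx ozdq tdujd plwuq pzjq hnjxs
Hunk 3: at line 3 remove [ijwp] add [gucc,hizo,ugk] -> 14 lines: hhv creky iash gucc hizo ugk iefc inxs zcx ozdq tdujd plwuq pzjq hnjxs
Hunk 4: at line 9 remove [tdujd,plwuq] add [upl] -> 13 lines: hhv creky iash gucc hizo ugk iefc inxs zcx ozdq upl pzjq hnjxs
Hunk 5: at line 7 remove [zcx,ozdq] add [enctb,gqmll,gfmq] -> 14 lines: hhv creky iash gucc hizo ugk iefc inxs enctb gqmll gfmq upl pzjq hnjxs
Hunk 6: at line 9 remove [gqmll] add [dhqc,bbpwg] -> 15 lines: hhv creky iash gucc hizo ugk iefc inxs enctb dhqc bbpwg gfmq upl pzjq hnjxs
Hunk 7: at line 12 remove [upl,pzjq] add [gfw,wdmhp,uwz] -> 16 lines: hhv creky iash gucc hizo ugk iefc inxs enctb dhqc bbpwg gfmq gfw wdmhp uwz hnjxs

Answer: hhv
creky
iash
gucc
hizo
ugk
iefc
inxs
enctb
dhqc
bbpwg
gfmq
gfw
wdmhp
uwz
hnjxs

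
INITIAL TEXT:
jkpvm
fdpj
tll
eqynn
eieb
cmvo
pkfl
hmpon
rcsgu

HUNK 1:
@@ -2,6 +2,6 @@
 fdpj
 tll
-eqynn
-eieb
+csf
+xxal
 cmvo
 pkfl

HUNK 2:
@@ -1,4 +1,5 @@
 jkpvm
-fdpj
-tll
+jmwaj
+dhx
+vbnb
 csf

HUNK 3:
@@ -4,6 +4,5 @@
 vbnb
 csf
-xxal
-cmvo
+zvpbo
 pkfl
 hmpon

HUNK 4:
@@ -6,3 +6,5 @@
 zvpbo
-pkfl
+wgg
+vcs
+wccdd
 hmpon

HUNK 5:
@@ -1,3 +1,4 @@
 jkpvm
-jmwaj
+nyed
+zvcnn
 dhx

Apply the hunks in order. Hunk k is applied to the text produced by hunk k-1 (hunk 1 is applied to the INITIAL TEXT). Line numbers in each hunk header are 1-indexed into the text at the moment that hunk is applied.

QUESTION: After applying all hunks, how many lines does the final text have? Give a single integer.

Hunk 1: at line 2 remove [eqynn,eieb] add [csf,xxal] -> 9 lines: jkpvm fdpj tll csf xxal cmvo pkfl hmpon rcsgu
Hunk 2: at line 1 remove [fdpj,tll] add [jmwaj,dhx,vbnb] -> 10 lines: jkpvm jmwaj dhx vbnb csf xxal cmvo pkfl hmpon rcsgu
Hunk 3: at line 4 remove [xxal,cmvo] add [zvpbo] -> 9 lines: jkpvm jmwaj dhx vbnb csf zvpbo pkfl hmpon rcsgu
Hunk 4: at line 6 remove [pkfl] add [wgg,vcs,wccdd] -> 11 lines: jkpvm jmwaj dhx vbnb csf zvpbo wgg vcs wccdd hmpon rcsgu
Hunk 5: at line 1 remove [jmwaj] add [nyed,zvcnn] -> 12 lines: jkpvm nyed zvcnn dhx vbnb csf zvpbo wgg vcs wccdd hmpon rcsgu
Final line count: 12

Answer: 12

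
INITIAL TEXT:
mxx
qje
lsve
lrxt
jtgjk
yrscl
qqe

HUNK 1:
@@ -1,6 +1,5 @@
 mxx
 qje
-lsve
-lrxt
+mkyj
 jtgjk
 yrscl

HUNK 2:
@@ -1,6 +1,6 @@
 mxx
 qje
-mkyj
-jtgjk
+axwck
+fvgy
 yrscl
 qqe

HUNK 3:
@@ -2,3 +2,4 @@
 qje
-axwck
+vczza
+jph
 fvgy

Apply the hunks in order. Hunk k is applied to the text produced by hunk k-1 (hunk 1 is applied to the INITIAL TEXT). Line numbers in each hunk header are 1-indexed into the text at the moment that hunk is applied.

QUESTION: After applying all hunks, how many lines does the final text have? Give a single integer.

Hunk 1: at line 1 remove [lsve,lrxt] add [mkyj] -> 6 lines: mxx qje mkyj jtgjk yrscl qqe
Hunk 2: at line 1 remove [mkyj,jtgjk] add [axwck,fvgy] -> 6 lines: mxx qje axwck fvgy yrscl qqe
Hunk 3: at line 2 remove [axwck] add [vczza,jph] -> 7 lines: mxx qje vczza jph fvgy yrscl qqe
Final line count: 7

Answer: 7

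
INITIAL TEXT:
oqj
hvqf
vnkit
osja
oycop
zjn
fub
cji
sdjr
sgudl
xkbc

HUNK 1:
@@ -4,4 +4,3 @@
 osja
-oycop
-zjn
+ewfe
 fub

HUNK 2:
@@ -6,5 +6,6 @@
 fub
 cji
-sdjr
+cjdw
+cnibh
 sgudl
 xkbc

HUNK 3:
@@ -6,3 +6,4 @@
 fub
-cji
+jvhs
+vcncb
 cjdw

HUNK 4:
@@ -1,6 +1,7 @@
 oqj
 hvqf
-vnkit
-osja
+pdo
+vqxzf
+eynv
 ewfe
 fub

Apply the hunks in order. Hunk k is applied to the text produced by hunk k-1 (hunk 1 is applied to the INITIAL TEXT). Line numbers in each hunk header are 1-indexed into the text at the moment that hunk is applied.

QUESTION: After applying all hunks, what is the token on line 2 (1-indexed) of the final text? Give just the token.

Hunk 1: at line 4 remove [oycop,zjn] add [ewfe] -> 10 lines: oqj hvqf vnkit osja ewfe fub cji sdjr sgudl xkbc
Hunk 2: at line 6 remove [sdjr] add [cjdw,cnibh] -> 11 lines: oqj hvqf vnkit osja ewfe fub cji cjdw cnibh sgudl xkbc
Hunk 3: at line 6 remove [cji] add [jvhs,vcncb] -> 12 lines: oqj hvqf vnkit osja ewfe fub jvhs vcncb cjdw cnibh sgudl xkbc
Hunk 4: at line 1 remove [vnkit,osja] add [pdo,vqxzf,eynv] -> 13 lines: oqj hvqf pdo vqxzf eynv ewfe fub jvhs vcncb cjdw cnibh sgudl xkbc
Final line 2: hvqf

Answer: hvqf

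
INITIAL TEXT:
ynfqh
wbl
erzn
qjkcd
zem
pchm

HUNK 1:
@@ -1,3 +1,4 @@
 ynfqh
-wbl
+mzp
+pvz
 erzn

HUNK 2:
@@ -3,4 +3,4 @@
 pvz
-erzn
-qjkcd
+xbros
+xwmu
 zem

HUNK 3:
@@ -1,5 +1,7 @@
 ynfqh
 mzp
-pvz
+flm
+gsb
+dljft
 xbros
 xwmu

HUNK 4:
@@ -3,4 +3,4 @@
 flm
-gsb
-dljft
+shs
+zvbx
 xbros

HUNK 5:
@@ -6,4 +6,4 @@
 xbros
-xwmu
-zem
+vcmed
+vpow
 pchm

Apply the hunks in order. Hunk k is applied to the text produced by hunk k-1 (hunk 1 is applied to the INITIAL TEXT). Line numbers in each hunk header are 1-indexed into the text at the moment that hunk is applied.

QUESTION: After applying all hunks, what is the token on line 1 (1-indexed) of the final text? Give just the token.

Hunk 1: at line 1 remove [wbl] add [mzp,pvz] -> 7 lines: ynfqh mzp pvz erzn qjkcd zem pchm
Hunk 2: at line 3 remove [erzn,qjkcd] add [xbros,xwmu] -> 7 lines: ynfqh mzp pvz xbros xwmu zem pchm
Hunk 3: at line 1 remove [pvz] add [flm,gsb,dljft] -> 9 lines: ynfqh mzp flm gsb dljft xbros xwmu zem pchm
Hunk 4: at line 3 remove [gsb,dljft] add [shs,zvbx] -> 9 lines: ynfqh mzp flm shs zvbx xbros xwmu zem pchm
Hunk 5: at line 6 remove [xwmu,zem] add [vcmed,vpow] -> 9 lines: ynfqh mzp flm shs zvbx xbros vcmed vpow pchm
Final line 1: ynfqh

Answer: ynfqh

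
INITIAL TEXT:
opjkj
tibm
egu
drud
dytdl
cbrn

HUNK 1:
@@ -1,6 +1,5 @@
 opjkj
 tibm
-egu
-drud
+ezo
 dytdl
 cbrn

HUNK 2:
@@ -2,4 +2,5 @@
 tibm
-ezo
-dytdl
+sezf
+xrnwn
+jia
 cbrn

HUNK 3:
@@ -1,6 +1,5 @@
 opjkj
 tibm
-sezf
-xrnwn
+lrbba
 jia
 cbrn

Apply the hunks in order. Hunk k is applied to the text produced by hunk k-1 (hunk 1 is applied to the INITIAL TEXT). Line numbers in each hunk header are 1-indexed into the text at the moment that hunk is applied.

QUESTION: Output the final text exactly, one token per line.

Answer: opjkj
tibm
lrbba
jia
cbrn

Derivation:
Hunk 1: at line 1 remove [egu,drud] add [ezo] -> 5 lines: opjkj tibm ezo dytdl cbrn
Hunk 2: at line 2 remove [ezo,dytdl] add [sezf,xrnwn,jia] -> 6 lines: opjkj tibm sezf xrnwn jia cbrn
Hunk 3: at line 1 remove [sezf,xrnwn] add [lrbba] -> 5 lines: opjkj tibm lrbba jia cbrn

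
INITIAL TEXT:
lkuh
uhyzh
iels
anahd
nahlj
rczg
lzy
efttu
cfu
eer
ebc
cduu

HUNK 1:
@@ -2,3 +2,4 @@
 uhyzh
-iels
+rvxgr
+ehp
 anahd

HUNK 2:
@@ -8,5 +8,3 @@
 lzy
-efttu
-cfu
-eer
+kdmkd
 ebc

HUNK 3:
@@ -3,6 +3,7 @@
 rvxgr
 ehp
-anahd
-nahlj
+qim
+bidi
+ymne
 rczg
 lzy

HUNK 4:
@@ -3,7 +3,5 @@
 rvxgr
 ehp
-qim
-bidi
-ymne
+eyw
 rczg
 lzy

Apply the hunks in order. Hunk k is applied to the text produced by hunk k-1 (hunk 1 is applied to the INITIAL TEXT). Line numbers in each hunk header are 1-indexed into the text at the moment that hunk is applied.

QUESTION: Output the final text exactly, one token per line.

Answer: lkuh
uhyzh
rvxgr
ehp
eyw
rczg
lzy
kdmkd
ebc
cduu

Derivation:
Hunk 1: at line 2 remove [iels] add [rvxgr,ehp] -> 13 lines: lkuh uhyzh rvxgr ehp anahd nahlj rczg lzy efttu cfu eer ebc cduu
Hunk 2: at line 8 remove [efttu,cfu,eer] add [kdmkd] -> 11 lines: lkuh uhyzh rvxgr ehp anahd nahlj rczg lzy kdmkd ebc cduu
Hunk 3: at line 3 remove [anahd,nahlj] add [qim,bidi,ymne] -> 12 lines: lkuh uhyzh rvxgr ehp qim bidi ymne rczg lzy kdmkd ebc cduu
Hunk 4: at line 3 remove [qim,bidi,ymne] add [eyw] -> 10 lines: lkuh uhyzh rvxgr ehp eyw rczg lzy kdmkd ebc cduu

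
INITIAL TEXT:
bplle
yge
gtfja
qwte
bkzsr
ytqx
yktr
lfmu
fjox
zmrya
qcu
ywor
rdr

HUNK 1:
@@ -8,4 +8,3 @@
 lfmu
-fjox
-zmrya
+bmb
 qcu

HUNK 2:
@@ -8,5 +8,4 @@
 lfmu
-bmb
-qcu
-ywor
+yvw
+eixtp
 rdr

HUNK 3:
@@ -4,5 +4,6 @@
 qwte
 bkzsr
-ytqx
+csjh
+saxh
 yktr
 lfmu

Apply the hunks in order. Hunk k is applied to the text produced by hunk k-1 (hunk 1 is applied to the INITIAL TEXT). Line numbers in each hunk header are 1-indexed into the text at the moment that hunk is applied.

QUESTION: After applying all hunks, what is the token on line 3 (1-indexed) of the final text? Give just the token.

Hunk 1: at line 8 remove [fjox,zmrya] add [bmb] -> 12 lines: bplle yge gtfja qwte bkzsr ytqx yktr lfmu bmb qcu ywor rdr
Hunk 2: at line 8 remove [bmb,qcu,ywor] add [yvw,eixtp] -> 11 lines: bplle yge gtfja qwte bkzsr ytqx yktr lfmu yvw eixtp rdr
Hunk 3: at line 4 remove [ytqx] add [csjh,saxh] -> 12 lines: bplle yge gtfja qwte bkzsr csjh saxh yktr lfmu yvw eixtp rdr
Final line 3: gtfja

Answer: gtfja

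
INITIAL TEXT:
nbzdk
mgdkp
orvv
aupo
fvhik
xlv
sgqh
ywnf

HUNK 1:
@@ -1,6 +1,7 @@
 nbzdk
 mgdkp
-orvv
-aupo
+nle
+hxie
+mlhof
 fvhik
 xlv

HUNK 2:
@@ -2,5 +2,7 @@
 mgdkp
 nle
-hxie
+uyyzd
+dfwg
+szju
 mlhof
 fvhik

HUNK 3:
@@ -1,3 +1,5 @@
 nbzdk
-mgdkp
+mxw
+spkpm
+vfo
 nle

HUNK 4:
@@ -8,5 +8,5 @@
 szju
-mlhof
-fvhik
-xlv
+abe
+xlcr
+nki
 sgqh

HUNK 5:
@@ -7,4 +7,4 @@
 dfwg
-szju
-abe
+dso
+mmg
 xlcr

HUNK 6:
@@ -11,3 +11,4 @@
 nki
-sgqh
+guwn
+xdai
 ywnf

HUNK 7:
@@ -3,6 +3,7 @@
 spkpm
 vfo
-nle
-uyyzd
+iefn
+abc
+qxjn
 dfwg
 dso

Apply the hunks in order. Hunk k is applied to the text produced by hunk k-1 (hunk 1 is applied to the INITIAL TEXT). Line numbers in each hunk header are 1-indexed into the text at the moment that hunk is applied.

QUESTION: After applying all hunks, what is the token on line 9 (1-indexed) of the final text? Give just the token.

Hunk 1: at line 1 remove [orvv,aupo] add [nle,hxie,mlhof] -> 9 lines: nbzdk mgdkp nle hxie mlhof fvhik xlv sgqh ywnf
Hunk 2: at line 2 remove [hxie] add [uyyzd,dfwg,szju] -> 11 lines: nbzdk mgdkp nle uyyzd dfwg szju mlhof fvhik xlv sgqh ywnf
Hunk 3: at line 1 remove [mgdkp] add [mxw,spkpm,vfo] -> 13 lines: nbzdk mxw spkpm vfo nle uyyzd dfwg szju mlhof fvhik xlv sgqh ywnf
Hunk 4: at line 8 remove [mlhof,fvhik,xlv] add [abe,xlcr,nki] -> 13 lines: nbzdk mxw spkpm vfo nle uyyzd dfwg szju abe xlcr nki sgqh ywnf
Hunk 5: at line 7 remove [szju,abe] add [dso,mmg] -> 13 lines: nbzdk mxw spkpm vfo nle uyyzd dfwg dso mmg xlcr nki sgqh ywnf
Hunk 6: at line 11 remove [sgqh] add [guwn,xdai] -> 14 lines: nbzdk mxw spkpm vfo nle uyyzd dfwg dso mmg xlcr nki guwn xdai ywnf
Hunk 7: at line 3 remove [nle,uyyzd] add [iefn,abc,qxjn] -> 15 lines: nbzdk mxw spkpm vfo iefn abc qxjn dfwg dso mmg xlcr nki guwn xdai ywnf
Final line 9: dso

Answer: dso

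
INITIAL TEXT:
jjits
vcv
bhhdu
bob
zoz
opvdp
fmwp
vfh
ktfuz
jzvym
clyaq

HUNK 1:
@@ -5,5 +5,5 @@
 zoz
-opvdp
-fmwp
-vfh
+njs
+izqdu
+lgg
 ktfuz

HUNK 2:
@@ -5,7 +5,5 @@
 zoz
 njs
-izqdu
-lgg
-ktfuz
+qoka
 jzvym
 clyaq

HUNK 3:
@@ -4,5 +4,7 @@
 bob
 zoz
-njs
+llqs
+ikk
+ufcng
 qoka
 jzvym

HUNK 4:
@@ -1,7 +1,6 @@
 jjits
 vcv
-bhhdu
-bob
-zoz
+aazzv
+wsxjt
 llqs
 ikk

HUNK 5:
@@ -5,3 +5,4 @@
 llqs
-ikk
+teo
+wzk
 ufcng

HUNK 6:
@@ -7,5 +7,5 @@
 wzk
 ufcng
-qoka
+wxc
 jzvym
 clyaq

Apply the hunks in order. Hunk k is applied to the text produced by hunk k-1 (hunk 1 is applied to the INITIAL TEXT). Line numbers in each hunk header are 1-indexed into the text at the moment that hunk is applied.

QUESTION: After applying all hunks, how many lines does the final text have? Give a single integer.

Answer: 11

Derivation:
Hunk 1: at line 5 remove [opvdp,fmwp,vfh] add [njs,izqdu,lgg] -> 11 lines: jjits vcv bhhdu bob zoz njs izqdu lgg ktfuz jzvym clyaq
Hunk 2: at line 5 remove [izqdu,lgg,ktfuz] add [qoka] -> 9 lines: jjits vcv bhhdu bob zoz njs qoka jzvym clyaq
Hunk 3: at line 4 remove [njs] add [llqs,ikk,ufcng] -> 11 lines: jjits vcv bhhdu bob zoz llqs ikk ufcng qoka jzvym clyaq
Hunk 4: at line 1 remove [bhhdu,bob,zoz] add [aazzv,wsxjt] -> 10 lines: jjits vcv aazzv wsxjt llqs ikk ufcng qoka jzvym clyaq
Hunk 5: at line 5 remove [ikk] add [teo,wzk] -> 11 lines: jjits vcv aazzv wsxjt llqs teo wzk ufcng qoka jzvym clyaq
Hunk 6: at line 7 remove [qoka] add [wxc] -> 11 lines: jjits vcv aazzv wsxjt llqs teo wzk ufcng wxc jzvym clyaq
Final line count: 11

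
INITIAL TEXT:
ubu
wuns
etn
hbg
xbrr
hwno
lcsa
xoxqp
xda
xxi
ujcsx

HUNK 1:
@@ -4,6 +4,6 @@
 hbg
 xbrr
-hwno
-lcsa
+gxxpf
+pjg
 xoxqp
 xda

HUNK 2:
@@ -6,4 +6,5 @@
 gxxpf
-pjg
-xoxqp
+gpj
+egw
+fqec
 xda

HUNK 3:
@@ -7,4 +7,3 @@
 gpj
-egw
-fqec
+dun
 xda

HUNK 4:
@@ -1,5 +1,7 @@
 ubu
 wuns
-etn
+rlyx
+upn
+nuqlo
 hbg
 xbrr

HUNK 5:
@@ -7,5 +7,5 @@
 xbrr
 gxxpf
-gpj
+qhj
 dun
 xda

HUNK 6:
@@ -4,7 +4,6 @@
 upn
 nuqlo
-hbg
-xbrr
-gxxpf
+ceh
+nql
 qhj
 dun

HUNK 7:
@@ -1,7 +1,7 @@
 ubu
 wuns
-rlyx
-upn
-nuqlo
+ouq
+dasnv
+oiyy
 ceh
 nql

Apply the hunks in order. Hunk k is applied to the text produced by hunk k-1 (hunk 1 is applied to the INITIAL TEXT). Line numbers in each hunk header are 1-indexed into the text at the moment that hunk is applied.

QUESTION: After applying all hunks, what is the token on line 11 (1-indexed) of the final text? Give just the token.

Hunk 1: at line 4 remove [hwno,lcsa] add [gxxpf,pjg] -> 11 lines: ubu wuns etn hbg xbrr gxxpf pjg xoxqp xda xxi ujcsx
Hunk 2: at line 6 remove [pjg,xoxqp] add [gpj,egw,fqec] -> 12 lines: ubu wuns etn hbg xbrr gxxpf gpj egw fqec xda xxi ujcsx
Hunk 3: at line 7 remove [egw,fqec] add [dun] -> 11 lines: ubu wuns etn hbg xbrr gxxpf gpj dun xda xxi ujcsx
Hunk 4: at line 1 remove [etn] add [rlyx,upn,nuqlo] -> 13 lines: ubu wuns rlyx upn nuqlo hbg xbrr gxxpf gpj dun xda xxi ujcsx
Hunk 5: at line 7 remove [gpj] add [qhj] -> 13 lines: ubu wuns rlyx upn nuqlo hbg xbrr gxxpf qhj dun xda xxi ujcsx
Hunk 6: at line 4 remove [hbg,xbrr,gxxpf] add [ceh,nql] -> 12 lines: ubu wuns rlyx upn nuqlo ceh nql qhj dun xda xxi ujcsx
Hunk 7: at line 1 remove [rlyx,upn,nuqlo] add [ouq,dasnv,oiyy] -> 12 lines: ubu wuns ouq dasnv oiyy ceh nql qhj dun xda xxi ujcsx
Final line 11: xxi

Answer: xxi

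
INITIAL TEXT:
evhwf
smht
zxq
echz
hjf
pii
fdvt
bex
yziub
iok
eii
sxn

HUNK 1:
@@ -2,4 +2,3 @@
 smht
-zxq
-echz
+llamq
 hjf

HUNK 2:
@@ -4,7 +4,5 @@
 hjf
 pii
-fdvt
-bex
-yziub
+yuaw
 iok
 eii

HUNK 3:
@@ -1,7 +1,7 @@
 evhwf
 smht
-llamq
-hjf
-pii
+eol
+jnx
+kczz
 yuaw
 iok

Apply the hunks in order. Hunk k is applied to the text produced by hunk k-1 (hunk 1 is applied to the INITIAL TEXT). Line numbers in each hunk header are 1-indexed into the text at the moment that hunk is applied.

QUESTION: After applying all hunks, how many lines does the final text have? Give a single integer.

Answer: 9

Derivation:
Hunk 1: at line 2 remove [zxq,echz] add [llamq] -> 11 lines: evhwf smht llamq hjf pii fdvt bex yziub iok eii sxn
Hunk 2: at line 4 remove [fdvt,bex,yziub] add [yuaw] -> 9 lines: evhwf smht llamq hjf pii yuaw iok eii sxn
Hunk 3: at line 1 remove [llamq,hjf,pii] add [eol,jnx,kczz] -> 9 lines: evhwf smht eol jnx kczz yuaw iok eii sxn
Final line count: 9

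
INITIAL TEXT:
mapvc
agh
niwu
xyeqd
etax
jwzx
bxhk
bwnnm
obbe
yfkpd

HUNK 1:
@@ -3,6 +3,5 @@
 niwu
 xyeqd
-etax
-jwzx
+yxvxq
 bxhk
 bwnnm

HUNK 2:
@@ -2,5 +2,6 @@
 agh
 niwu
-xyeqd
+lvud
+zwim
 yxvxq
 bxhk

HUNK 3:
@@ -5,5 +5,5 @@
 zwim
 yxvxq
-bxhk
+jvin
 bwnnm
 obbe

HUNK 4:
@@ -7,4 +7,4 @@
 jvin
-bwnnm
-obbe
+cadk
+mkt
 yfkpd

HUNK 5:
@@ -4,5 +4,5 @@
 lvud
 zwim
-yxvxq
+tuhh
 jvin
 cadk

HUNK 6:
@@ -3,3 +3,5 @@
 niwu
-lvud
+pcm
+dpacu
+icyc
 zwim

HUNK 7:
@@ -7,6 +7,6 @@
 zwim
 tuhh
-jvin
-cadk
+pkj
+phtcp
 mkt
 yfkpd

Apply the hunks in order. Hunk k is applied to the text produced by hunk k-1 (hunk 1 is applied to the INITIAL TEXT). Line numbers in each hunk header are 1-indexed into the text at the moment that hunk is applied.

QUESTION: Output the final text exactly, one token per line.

Answer: mapvc
agh
niwu
pcm
dpacu
icyc
zwim
tuhh
pkj
phtcp
mkt
yfkpd

Derivation:
Hunk 1: at line 3 remove [etax,jwzx] add [yxvxq] -> 9 lines: mapvc agh niwu xyeqd yxvxq bxhk bwnnm obbe yfkpd
Hunk 2: at line 2 remove [xyeqd] add [lvud,zwim] -> 10 lines: mapvc agh niwu lvud zwim yxvxq bxhk bwnnm obbe yfkpd
Hunk 3: at line 5 remove [bxhk] add [jvin] -> 10 lines: mapvc agh niwu lvud zwim yxvxq jvin bwnnm obbe yfkpd
Hunk 4: at line 7 remove [bwnnm,obbe] add [cadk,mkt] -> 10 lines: mapvc agh niwu lvud zwim yxvxq jvin cadk mkt yfkpd
Hunk 5: at line 4 remove [yxvxq] add [tuhh] -> 10 lines: mapvc agh niwu lvud zwim tuhh jvin cadk mkt yfkpd
Hunk 6: at line 3 remove [lvud] add [pcm,dpacu,icyc] -> 12 lines: mapvc agh niwu pcm dpacu icyc zwim tuhh jvin cadk mkt yfkpd
Hunk 7: at line 7 remove [jvin,cadk] add [pkj,phtcp] -> 12 lines: mapvc agh niwu pcm dpacu icyc zwim tuhh pkj phtcp mkt yfkpd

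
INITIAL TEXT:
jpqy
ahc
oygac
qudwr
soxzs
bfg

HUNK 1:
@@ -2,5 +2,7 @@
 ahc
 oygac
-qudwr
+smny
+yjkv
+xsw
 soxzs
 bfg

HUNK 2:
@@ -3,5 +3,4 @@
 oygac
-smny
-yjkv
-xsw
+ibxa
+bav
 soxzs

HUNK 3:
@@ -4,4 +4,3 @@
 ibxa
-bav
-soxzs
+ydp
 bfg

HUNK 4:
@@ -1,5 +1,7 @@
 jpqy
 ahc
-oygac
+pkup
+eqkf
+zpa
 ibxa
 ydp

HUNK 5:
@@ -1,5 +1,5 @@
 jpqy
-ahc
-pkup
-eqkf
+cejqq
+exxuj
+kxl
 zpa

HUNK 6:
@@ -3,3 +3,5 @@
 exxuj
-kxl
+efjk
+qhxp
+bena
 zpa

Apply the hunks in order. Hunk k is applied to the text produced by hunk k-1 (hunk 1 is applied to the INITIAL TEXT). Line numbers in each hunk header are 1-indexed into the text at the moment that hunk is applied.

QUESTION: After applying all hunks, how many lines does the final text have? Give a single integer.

Hunk 1: at line 2 remove [qudwr] add [smny,yjkv,xsw] -> 8 lines: jpqy ahc oygac smny yjkv xsw soxzs bfg
Hunk 2: at line 3 remove [smny,yjkv,xsw] add [ibxa,bav] -> 7 lines: jpqy ahc oygac ibxa bav soxzs bfg
Hunk 3: at line 4 remove [bav,soxzs] add [ydp] -> 6 lines: jpqy ahc oygac ibxa ydp bfg
Hunk 4: at line 1 remove [oygac] add [pkup,eqkf,zpa] -> 8 lines: jpqy ahc pkup eqkf zpa ibxa ydp bfg
Hunk 5: at line 1 remove [ahc,pkup,eqkf] add [cejqq,exxuj,kxl] -> 8 lines: jpqy cejqq exxuj kxl zpa ibxa ydp bfg
Hunk 6: at line 3 remove [kxl] add [efjk,qhxp,bena] -> 10 lines: jpqy cejqq exxuj efjk qhxp bena zpa ibxa ydp bfg
Final line count: 10

Answer: 10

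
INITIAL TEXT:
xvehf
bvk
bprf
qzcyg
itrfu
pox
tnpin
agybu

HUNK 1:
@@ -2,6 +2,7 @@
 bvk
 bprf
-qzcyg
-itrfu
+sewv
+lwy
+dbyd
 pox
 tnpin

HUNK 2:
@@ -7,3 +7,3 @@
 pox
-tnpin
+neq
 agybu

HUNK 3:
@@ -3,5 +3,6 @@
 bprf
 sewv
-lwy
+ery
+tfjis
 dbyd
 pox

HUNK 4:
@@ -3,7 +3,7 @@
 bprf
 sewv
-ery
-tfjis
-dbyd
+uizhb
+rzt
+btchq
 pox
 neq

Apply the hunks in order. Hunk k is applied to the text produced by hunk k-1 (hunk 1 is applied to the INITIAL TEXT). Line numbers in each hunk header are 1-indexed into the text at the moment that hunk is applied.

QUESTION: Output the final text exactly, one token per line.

Hunk 1: at line 2 remove [qzcyg,itrfu] add [sewv,lwy,dbyd] -> 9 lines: xvehf bvk bprf sewv lwy dbyd pox tnpin agybu
Hunk 2: at line 7 remove [tnpin] add [neq] -> 9 lines: xvehf bvk bprf sewv lwy dbyd pox neq agybu
Hunk 3: at line 3 remove [lwy] add [ery,tfjis] -> 10 lines: xvehf bvk bprf sewv ery tfjis dbyd pox neq agybu
Hunk 4: at line 3 remove [ery,tfjis,dbyd] add [uizhb,rzt,btchq] -> 10 lines: xvehf bvk bprf sewv uizhb rzt btchq pox neq agybu

Answer: xvehf
bvk
bprf
sewv
uizhb
rzt
btchq
pox
neq
agybu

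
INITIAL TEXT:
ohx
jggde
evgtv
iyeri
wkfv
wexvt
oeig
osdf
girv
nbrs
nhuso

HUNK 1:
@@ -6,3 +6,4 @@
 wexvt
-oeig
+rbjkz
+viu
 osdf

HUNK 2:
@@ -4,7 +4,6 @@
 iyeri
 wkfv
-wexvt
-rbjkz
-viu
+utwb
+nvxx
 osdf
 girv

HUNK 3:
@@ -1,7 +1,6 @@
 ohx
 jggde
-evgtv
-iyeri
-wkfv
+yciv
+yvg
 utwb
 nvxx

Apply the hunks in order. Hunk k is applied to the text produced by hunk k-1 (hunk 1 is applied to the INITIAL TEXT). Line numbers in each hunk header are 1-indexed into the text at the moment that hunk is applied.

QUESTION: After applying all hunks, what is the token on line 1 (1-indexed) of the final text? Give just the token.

Hunk 1: at line 6 remove [oeig] add [rbjkz,viu] -> 12 lines: ohx jggde evgtv iyeri wkfv wexvt rbjkz viu osdf girv nbrs nhuso
Hunk 2: at line 4 remove [wexvt,rbjkz,viu] add [utwb,nvxx] -> 11 lines: ohx jggde evgtv iyeri wkfv utwb nvxx osdf girv nbrs nhuso
Hunk 3: at line 1 remove [evgtv,iyeri,wkfv] add [yciv,yvg] -> 10 lines: ohx jggde yciv yvg utwb nvxx osdf girv nbrs nhuso
Final line 1: ohx

Answer: ohx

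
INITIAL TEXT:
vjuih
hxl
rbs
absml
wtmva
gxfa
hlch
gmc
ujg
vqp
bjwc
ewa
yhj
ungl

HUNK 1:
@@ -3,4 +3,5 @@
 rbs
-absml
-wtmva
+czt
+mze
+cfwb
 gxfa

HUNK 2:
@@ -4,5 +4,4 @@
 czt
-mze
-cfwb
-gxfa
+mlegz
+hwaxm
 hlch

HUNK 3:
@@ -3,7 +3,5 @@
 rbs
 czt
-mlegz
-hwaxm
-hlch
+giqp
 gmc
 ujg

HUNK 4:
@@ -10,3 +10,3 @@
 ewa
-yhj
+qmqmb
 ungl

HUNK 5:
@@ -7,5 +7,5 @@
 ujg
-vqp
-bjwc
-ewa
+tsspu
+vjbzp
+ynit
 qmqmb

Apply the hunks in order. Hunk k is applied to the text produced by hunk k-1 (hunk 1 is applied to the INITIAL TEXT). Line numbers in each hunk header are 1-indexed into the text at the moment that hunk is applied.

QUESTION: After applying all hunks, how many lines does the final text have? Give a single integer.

Answer: 12

Derivation:
Hunk 1: at line 3 remove [absml,wtmva] add [czt,mze,cfwb] -> 15 lines: vjuih hxl rbs czt mze cfwb gxfa hlch gmc ujg vqp bjwc ewa yhj ungl
Hunk 2: at line 4 remove [mze,cfwb,gxfa] add [mlegz,hwaxm] -> 14 lines: vjuih hxl rbs czt mlegz hwaxm hlch gmc ujg vqp bjwc ewa yhj ungl
Hunk 3: at line 3 remove [mlegz,hwaxm,hlch] add [giqp] -> 12 lines: vjuih hxl rbs czt giqp gmc ujg vqp bjwc ewa yhj ungl
Hunk 4: at line 10 remove [yhj] add [qmqmb] -> 12 lines: vjuih hxl rbs czt giqp gmc ujg vqp bjwc ewa qmqmb ungl
Hunk 5: at line 7 remove [vqp,bjwc,ewa] add [tsspu,vjbzp,ynit] -> 12 lines: vjuih hxl rbs czt giqp gmc ujg tsspu vjbzp ynit qmqmb ungl
Final line count: 12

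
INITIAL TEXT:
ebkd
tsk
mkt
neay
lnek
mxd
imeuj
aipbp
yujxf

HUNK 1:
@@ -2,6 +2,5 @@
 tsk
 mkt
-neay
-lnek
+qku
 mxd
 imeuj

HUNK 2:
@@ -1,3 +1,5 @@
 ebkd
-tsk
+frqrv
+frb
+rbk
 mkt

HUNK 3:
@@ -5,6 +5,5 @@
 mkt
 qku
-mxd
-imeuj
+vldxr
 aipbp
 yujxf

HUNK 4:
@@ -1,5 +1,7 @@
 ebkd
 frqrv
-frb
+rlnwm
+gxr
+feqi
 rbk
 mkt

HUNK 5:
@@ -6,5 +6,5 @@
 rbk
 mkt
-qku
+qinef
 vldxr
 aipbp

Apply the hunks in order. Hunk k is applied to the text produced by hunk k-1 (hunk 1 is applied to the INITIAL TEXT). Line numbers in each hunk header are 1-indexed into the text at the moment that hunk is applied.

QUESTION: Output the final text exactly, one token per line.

Hunk 1: at line 2 remove [neay,lnek] add [qku] -> 8 lines: ebkd tsk mkt qku mxd imeuj aipbp yujxf
Hunk 2: at line 1 remove [tsk] add [frqrv,frb,rbk] -> 10 lines: ebkd frqrv frb rbk mkt qku mxd imeuj aipbp yujxf
Hunk 3: at line 5 remove [mxd,imeuj] add [vldxr] -> 9 lines: ebkd frqrv frb rbk mkt qku vldxr aipbp yujxf
Hunk 4: at line 1 remove [frb] add [rlnwm,gxr,feqi] -> 11 lines: ebkd frqrv rlnwm gxr feqi rbk mkt qku vldxr aipbp yujxf
Hunk 5: at line 6 remove [qku] add [qinef] -> 11 lines: ebkd frqrv rlnwm gxr feqi rbk mkt qinef vldxr aipbp yujxf

Answer: ebkd
frqrv
rlnwm
gxr
feqi
rbk
mkt
qinef
vldxr
aipbp
yujxf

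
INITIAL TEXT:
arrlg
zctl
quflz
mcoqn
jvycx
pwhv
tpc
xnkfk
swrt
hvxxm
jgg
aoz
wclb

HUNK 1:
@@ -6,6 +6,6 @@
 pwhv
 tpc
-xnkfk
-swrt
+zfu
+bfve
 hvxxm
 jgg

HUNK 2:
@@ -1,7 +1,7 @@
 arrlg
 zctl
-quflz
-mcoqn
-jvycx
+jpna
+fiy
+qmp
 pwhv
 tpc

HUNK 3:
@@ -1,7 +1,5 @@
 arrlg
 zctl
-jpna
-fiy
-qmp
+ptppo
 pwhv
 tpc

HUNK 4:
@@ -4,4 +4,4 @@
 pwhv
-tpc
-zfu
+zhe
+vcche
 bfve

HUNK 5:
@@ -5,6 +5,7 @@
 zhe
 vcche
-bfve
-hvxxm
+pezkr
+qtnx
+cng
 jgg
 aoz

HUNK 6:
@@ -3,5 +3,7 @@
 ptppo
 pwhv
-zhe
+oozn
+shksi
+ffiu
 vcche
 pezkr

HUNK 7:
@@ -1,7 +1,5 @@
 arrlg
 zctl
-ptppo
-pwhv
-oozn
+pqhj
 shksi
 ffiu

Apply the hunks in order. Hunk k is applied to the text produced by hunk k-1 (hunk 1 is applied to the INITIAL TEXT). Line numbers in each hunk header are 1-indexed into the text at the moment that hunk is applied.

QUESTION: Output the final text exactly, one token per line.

Hunk 1: at line 6 remove [xnkfk,swrt] add [zfu,bfve] -> 13 lines: arrlg zctl quflz mcoqn jvycx pwhv tpc zfu bfve hvxxm jgg aoz wclb
Hunk 2: at line 1 remove [quflz,mcoqn,jvycx] add [jpna,fiy,qmp] -> 13 lines: arrlg zctl jpna fiy qmp pwhv tpc zfu bfve hvxxm jgg aoz wclb
Hunk 3: at line 1 remove [jpna,fiy,qmp] add [ptppo] -> 11 lines: arrlg zctl ptppo pwhv tpc zfu bfve hvxxm jgg aoz wclb
Hunk 4: at line 4 remove [tpc,zfu] add [zhe,vcche] -> 11 lines: arrlg zctl ptppo pwhv zhe vcche bfve hvxxm jgg aoz wclb
Hunk 5: at line 5 remove [bfve,hvxxm] add [pezkr,qtnx,cng] -> 12 lines: arrlg zctl ptppo pwhv zhe vcche pezkr qtnx cng jgg aoz wclb
Hunk 6: at line 3 remove [zhe] add [oozn,shksi,ffiu] -> 14 lines: arrlg zctl ptppo pwhv oozn shksi ffiu vcche pezkr qtnx cng jgg aoz wclb
Hunk 7: at line 1 remove [ptppo,pwhv,oozn] add [pqhj] -> 12 lines: arrlg zctl pqhj shksi ffiu vcche pezkr qtnx cng jgg aoz wclb

Answer: arrlg
zctl
pqhj
shksi
ffiu
vcche
pezkr
qtnx
cng
jgg
aoz
wclb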